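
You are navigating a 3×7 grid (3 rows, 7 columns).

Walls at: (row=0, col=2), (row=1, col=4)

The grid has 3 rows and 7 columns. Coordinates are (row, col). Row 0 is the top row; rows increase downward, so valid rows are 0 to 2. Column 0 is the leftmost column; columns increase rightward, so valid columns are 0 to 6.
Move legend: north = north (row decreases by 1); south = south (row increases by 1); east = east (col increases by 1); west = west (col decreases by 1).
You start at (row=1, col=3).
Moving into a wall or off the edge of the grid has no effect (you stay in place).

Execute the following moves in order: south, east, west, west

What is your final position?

Start: (row=1, col=3)
  south (south): (row=1, col=3) -> (row=2, col=3)
  east (east): (row=2, col=3) -> (row=2, col=4)
  west (west): (row=2, col=4) -> (row=2, col=3)
  west (west): (row=2, col=3) -> (row=2, col=2)
Final: (row=2, col=2)

Answer: Final position: (row=2, col=2)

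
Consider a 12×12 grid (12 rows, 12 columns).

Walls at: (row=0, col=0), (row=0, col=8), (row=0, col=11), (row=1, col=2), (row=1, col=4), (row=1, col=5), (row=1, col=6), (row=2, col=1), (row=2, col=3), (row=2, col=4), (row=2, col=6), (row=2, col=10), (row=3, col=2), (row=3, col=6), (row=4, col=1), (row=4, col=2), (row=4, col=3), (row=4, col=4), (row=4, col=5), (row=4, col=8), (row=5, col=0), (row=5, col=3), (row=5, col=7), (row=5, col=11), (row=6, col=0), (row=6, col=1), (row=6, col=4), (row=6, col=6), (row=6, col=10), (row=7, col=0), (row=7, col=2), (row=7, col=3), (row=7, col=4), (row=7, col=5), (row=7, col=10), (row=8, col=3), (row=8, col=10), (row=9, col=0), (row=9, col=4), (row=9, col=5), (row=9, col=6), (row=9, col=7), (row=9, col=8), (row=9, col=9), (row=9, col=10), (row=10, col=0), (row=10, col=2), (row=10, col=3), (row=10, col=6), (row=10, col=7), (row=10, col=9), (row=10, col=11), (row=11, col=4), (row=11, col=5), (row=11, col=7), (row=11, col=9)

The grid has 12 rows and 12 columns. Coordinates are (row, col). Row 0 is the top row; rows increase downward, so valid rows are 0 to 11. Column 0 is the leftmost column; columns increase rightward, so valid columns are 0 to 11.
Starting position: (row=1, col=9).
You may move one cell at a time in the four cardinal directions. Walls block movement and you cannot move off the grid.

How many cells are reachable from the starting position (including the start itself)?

Answer: Reachable cells: 55

Derivation:
BFS flood-fill from (row=1, col=9):
  Distance 0: (row=1, col=9)
  Distance 1: (row=0, col=9), (row=1, col=8), (row=1, col=10), (row=2, col=9)
  Distance 2: (row=0, col=10), (row=1, col=7), (row=1, col=11), (row=2, col=8), (row=3, col=9)
  Distance 3: (row=0, col=7), (row=2, col=7), (row=2, col=11), (row=3, col=8), (row=3, col=10), (row=4, col=9)
  Distance 4: (row=0, col=6), (row=3, col=7), (row=3, col=11), (row=4, col=10), (row=5, col=9)
  Distance 5: (row=0, col=5), (row=4, col=7), (row=4, col=11), (row=5, col=8), (row=5, col=10), (row=6, col=9)
  Distance 6: (row=0, col=4), (row=4, col=6), (row=6, col=8), (row=7, col=9)
  Distance 7: (row=0, col=3), (row=5, col=6), (row=6, col=7), (row=7, col=8), (row=8, col=9)
  Distance 8: (row=0, col=2), (row=1, col=3), (row=5, col=5), (row=7, col=7), (row=8, col=8)
  Distance 9: (row=0, col=1), (row=5, col=4), (row=6, col=5), (row=7, col=6), (row=8, col=7)
  Distance 10: (row=1, col=1), (row=8, col=6)
  Distance 11: (row=1, col=0), (row=8, col=5)
  Distance 12: (row=2, col=0), (row=8, col=4)
  Distance 13: (row=3, col=0)
  Distance 14: (row=3, col=1), (row=4, col=0)
Total reachable: 55 (grid has 88 open cells total)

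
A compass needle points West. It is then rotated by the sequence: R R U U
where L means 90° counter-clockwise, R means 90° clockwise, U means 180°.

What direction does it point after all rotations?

Start: West
  R (right (90° clockwise)) -> North
  R (right (90° clockwise)) -> East
  U (U-turn (180°)) -> West
  U (U-turn (180°)) -> East
Final: East

Answer: Final heading: East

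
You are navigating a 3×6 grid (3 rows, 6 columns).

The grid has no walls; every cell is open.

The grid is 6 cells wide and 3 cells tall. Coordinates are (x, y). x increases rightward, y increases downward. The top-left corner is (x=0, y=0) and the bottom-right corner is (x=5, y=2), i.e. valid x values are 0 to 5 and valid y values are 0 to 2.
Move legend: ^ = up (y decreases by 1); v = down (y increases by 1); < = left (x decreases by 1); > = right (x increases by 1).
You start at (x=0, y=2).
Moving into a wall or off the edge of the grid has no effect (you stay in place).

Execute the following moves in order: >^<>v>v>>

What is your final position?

Start: (x=0, y=2)
  > (right): (x=0, y=2) -> (x=1, y=2)
  ^ (up): (x=1, y=2) -> (x=1, y=1)
  < (left): (x=1, y=1) -> (x=0, y=1)
  > (right): (x=0, y=1) -> (x=1, y=1)
  v (down): (x=1, y=1) -> (x=1, y=2)
  > (right): (x=1, y=2) -> (x=2, y=2)
  v (down): blocked, stay at (x=2, y=2)
  > (right): (x=2, y=2) -> (x=3, y=2)
  > (right): (x=3, y=2) -> (x=4, y=2)
Final: (x=4, y=2)

Answer: Final position: (x=4, y=2)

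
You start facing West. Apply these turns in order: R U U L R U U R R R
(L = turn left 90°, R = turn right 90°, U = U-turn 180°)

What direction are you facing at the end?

Start: West
  R (right (90° clockwise)) -> North
  U (U-turn (180°)) -> South
  U (U-turn (180°)) -> North
  L (left (90° counter-clockwise)) -> West
  R (right (90° clockwise)) -> North
  U (U-turn (180°)) -> South
  U (U-turn (180°)) -> North
  R (right (90° clockwise)) -> East
  R (right (90° clockwise)) -> South
  R (right (90° clockwise)) -> West
Final: West

Answer: Final heading: West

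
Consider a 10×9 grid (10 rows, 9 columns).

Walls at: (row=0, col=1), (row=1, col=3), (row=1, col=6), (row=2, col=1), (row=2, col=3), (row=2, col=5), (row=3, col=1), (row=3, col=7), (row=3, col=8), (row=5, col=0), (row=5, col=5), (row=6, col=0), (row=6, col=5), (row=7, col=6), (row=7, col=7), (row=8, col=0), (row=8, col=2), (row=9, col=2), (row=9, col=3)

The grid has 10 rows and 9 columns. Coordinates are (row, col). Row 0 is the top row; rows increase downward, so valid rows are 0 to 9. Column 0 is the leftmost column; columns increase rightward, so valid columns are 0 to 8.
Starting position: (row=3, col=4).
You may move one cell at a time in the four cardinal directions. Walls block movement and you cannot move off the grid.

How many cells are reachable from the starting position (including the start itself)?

BFS flood-fill from (row=3, col=4):
  Distance 0: (row=3, col=4)
  Distance 1: (row=2, col=4), (row=3, col=3), (row=3, col=5), (row=4, col=4)
  Distance 2: (row=1, col=4), (row=3, col=2), (row=3, col=6), (row=4, col=3), (row=4, col=5), (row=5, col=4)
  Distance 3: (row=0, col=4), (row=1, col=5), (row=2, col=2), (row=2, col=6), (row=4, col=2), (row=4, col=6), (row=5, col=3), (row=6, col=4)
  Distance 4: (row=0, col=3), (row=0, col=5), (row=1, col=2), (row=2, col=7), (row=4, col=1), (row=4, col=7), (row=5, col=2), (row=5, col=6), (row=6, col=3), (row=7, col=4)
  Distance 5: (row=0, col=2), (row=0, col=6), (row=1, col=1), (row=1, col=7), (row=2, col=8), (row=4, col=0), (row=4, col=8), (row=5, col=1), (row=5, col=7), (row=6, col=2), (row=6, col=6), (row=7, col=3), (row=7, col=5), (row=8, col=4)
  Distance 6: (row=0, col=7), (row=1, col=0), (row=1, col=8), (row=3, col=0), (row=5, col=8), (row=6, col=1), (row=6, col=7), (row=7, col=2), (row=8, col=3), (row=8, col=5), (row=9, col=4)
  Distance 7: (row=0, col=0), (row=0, col=8), (row=2, col=0), (row=6, col=8), (row=7, col=1), (row=8, col=6), (row=9, col=5)
  Distance 8: (row=7, col=0), (row=7, col=8), (row=8, col=1), (row=8, col=7), (row=9, col=6)
  Distance 9: (row=8, col=8), (row=9, col=1), (row=9, col=7)
  Distance 10: (row=9, col=0), (row=9, col=8)
Total reachable: 71 (grid has 71 open cells total)

Answer: Reachable cells: 71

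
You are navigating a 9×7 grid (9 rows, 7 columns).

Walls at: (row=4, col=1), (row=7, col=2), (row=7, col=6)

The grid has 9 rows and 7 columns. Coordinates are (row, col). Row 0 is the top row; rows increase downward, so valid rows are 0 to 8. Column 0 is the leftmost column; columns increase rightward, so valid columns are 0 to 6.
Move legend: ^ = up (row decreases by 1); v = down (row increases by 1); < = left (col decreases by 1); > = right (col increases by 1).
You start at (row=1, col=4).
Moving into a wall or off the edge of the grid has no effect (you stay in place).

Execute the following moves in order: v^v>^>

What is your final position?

Answer: Final position: (row=1, col=6)

Derivation:
Start: (row=1, col=4)
  v (down): (row=1, col=4) -> (row=2, col=4)
  ^ (up): (row=2, col=4) -> (row=1, col=4)
  v (down): (row=1, col=4) -> (row=2, col=4)
  > (right): (row=2, col=4) -> (row=2, col=5)
  ^ (up): (row=2, col=5) -> (row=1, col=5)
  > (right): (row=1, col=5) -> (row=1, col=6)
Final: (row=1, col=6)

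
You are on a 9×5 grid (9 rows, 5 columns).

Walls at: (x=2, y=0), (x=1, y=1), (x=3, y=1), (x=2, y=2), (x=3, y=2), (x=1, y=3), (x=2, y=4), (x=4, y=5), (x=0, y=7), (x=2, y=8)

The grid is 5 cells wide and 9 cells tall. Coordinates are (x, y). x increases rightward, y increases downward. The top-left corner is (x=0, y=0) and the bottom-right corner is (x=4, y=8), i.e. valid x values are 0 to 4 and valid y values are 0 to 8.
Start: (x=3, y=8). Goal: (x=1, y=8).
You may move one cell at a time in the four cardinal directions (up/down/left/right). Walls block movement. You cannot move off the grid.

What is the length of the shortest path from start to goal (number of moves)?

BFS from (x=3, y=8) until reaching (x=1, y=8):
  Distance 0: (x=3, y=8)
  Distance 1: (x=3, y=7), (x=4, y=8)
  Distance 2: (x=3, y=6), (x=2, y=7), (x=4, y=7)
  Distance 3: (x=3, y=5), (x=2, y=6), (x=4, y=6), (x=1, y=7)
  Distance 4: (x=3, y=4), (x=2, y=5), (x=1, y=6), (x=1, y=8)  <- goal reached here
One shortest path (4 moves): (x=3, y=8) -> (x=3, y=7) -> (x=2, y=7) -> (x=1, y=7) -> (x=1, y=8)

Answer: Shortest path length: 4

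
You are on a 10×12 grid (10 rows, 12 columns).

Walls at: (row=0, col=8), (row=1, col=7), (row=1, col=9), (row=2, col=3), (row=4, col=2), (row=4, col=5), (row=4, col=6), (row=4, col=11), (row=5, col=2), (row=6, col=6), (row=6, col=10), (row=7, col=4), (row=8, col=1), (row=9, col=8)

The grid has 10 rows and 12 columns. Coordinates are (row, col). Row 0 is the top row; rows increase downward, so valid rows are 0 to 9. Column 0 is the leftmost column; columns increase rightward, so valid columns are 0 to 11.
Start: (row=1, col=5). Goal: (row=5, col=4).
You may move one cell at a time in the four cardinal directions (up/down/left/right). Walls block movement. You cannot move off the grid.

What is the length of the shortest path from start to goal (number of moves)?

Answer: Shortest path length: 5

Derivation:
BFS from (row=1, col=5) until reaching (row=5, col=4):
  Distance 0: (row=1, col=5)
  Distance 1: (row=0, col=5), (row=1, col=4), (row=1, col=6), (row=2, col=5)
  Distance 2: (row=0, col=4), (row=0, col=6), (row=1, col=3), (row=2, col=4), (row=2, col=6), (row=3, col=5)
  Distance 3: (row=0, col=3), (row=0, col=7), (row=1, col=2), (row=2, col=7), (row=3, col=4), (row=3, col=6)
  Distance 4: (row=0, col=2), (row=1, col=1), (row=2, col=2), (row=2, col=8), (row=3, col=3), (row=3, col=7), (row=4, col=4)
  Distance 5: (row=0, col=1), (row=1, col=0), (row=1, col=8), (row=2, col=1), (row=2, col=9), (row=3, col=2), (row=3, col=8), (row=4, col=3), (row=4, col=7), (row=5, col=4)  <- goal reached here
One shortest path (5 moves): (row=1, col=5) -> (row=1, col=4) -> (row=2, col=4) -> (row=3, col=4) -> (row=4, col=4) -> (row=5, col=4)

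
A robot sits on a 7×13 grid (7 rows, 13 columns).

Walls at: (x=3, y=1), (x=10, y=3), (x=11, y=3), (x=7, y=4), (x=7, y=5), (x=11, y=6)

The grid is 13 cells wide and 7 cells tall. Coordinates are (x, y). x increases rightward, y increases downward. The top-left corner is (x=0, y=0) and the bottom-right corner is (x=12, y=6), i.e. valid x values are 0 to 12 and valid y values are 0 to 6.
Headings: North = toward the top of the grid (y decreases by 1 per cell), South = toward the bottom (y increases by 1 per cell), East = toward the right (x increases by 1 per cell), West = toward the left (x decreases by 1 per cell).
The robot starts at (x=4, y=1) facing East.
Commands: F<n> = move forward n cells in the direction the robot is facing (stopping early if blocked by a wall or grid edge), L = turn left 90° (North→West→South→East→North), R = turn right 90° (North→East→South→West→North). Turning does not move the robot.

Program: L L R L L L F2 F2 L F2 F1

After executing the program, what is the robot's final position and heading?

Start: (x=4, y=1), facing East
  L: turn left, now facing North
  L: turn left, now facing West
  R: turn right, now facing North
  L: turn left, now facing West
  L: turn left, now facing South
  L: turn left, now facing East
  F2: move forward 2, now at (x=6, y=1)
  F2: move forward 2, now at (x=8, y=1)
  L: turn left, now facing North
  F2: move forward 1/2 (blocked), now at (x=8, y=0)
  F1: move forward 0/1 (blocked), now at (x=8, y=0)
Final: (x=8, y=0), facing North

Answer: Final position: (x=8, y=0), facing North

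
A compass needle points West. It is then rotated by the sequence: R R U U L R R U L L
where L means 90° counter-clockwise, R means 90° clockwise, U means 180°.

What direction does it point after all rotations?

Start: West
  R (right (90° clockwise)) -> North
  R (right (90° clockwise)) -> East
  U (U-turn (180°)) -> West
  U (U-turn (180°)) -> East
  L (left (90° counter-clockwise)) -> North
  R (right (90° clockwise)) -> East
  R (right (90° clockwise)) -> South
  U (U-turn (180°)) -> North
  L (left (90° counter-clockwise)) -> West
  L (left (90° counter-clockwise)) -> South
Final: South

Answer: Final heading: South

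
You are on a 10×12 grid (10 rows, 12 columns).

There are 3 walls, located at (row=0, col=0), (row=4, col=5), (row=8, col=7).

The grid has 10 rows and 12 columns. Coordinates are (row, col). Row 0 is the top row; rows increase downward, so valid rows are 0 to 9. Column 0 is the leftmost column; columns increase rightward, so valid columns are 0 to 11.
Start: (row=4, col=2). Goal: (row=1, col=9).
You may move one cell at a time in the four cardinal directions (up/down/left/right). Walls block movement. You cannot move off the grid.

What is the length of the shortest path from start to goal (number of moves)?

Answer: Shortest path length: 10

Derivation:
BFS from (row=4, col=2) until reaching (row=1, col=9):
  Distance 0: (row=4, col=2)
  Distance 1: (row=3, col=2), (row=4, col=1), (row=4, col=3), (row=5, col=2)
  Distance 2: (row=2, col=2), (row=3, col=1), (row=3, col=3), (row=4, col=0), (row=4, col=4), (row=5, col=1), (row=5, col=3), (row=6, col=2)
  Distance 3: (row=1, col=2), (row=2, col=1), (row=2, col=3), (row=3, col=0), (row=3, col=4), (row=5, col=0), (row=5, col=4), (row=6, col=1), (row=6, col=3), (row=7, col=2)
  Distance 4: (row=0, col=2), (row=1, col=1), (row=1, col=3), (row=2, col=0), (row=2, col=4), (row=3, col=5), (row=5, col=5), (row=6, col=0), (row=6, col=4), (row=7, col=1), (row=7, col=3), (row=8, col=2)
  Distance 5: (row=0, col=1), (row=0, col=3), (row=1, col=0), (row=1, col=4), (row=2, col=5), (row=3, col=6), (row=5, col=6), (row=6, col=5), (row=7, col=0), (row=7, col=4), (row=8, col=1), (row=8, col=3), (row=9, col=2)
  Distance 6: (row=0, col=4), (row=1, col=5), (row=2, col=6), (row=3, col=7), (row=4, col=6), (row=5, col=7), (row=6, col=6), (row=7, col=5), (row=8, col=0), (row=8, col=4), (row=9, col=1), (row=9, col=3)
  Distance 7: (row=0, col=5), (row=1, col=6), (row=2, col=7), (row=3, col=8), (row=4, col=7), (row=5, col=8), (row=6, col=7), (row=7, col=6), (row=8, col=5), (row=9, col=0), (row=9, col=4)
  Distance 8: (row=0, col=6), (row=1, col=7), (row=2, col=8), (row=3, col=9), (row=4, col=8), (row=5, col=9), (row=6, col=8), (row=7, col=7), (row=8, col=6), (row=9, col=5)
  Distance 9: (row=0, col=7), (row=1, col=8), (row=2, col=9), (row=3, col=10), (row=4, col=9), (row=5, col=10), (row=6, col=9), (row=7, col=8), (row=9, col=6)
  Distance 10: (row=0, col=8), (row=1, col=9), (row=2, col=10), (row=3, col=11), (row=4, col=10), (row=5, col=11), (row=6, col=10), (row=7, col=9), (row=8, col=8), (row=9, col=7)  <- goal reached here
One shortest path (10 moves): (row=4, col=2) -> (row=4, col=3) -> (row=4, col=4) -> (row=3, col=4) -> (row=3, col=5) -> (row=3, col=6) -> (row=3, col=7) -> (row=3, col=8) -> (row=3, col=9) -> (row=2, col=9) -> (row=1, col=9)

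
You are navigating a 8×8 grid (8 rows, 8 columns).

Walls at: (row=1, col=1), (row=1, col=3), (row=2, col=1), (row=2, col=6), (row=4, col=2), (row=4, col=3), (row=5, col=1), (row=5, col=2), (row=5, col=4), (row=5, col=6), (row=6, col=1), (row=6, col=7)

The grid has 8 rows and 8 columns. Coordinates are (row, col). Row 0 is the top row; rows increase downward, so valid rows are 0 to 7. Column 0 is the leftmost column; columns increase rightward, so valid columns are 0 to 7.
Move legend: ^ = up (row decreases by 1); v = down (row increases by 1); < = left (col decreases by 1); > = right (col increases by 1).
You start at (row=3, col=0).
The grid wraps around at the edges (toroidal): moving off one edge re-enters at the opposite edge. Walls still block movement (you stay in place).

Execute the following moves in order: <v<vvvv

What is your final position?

Start: (row=3, col=0)
  < (left): (row=3, col=0) -> (row=3, col=7)
  v (down): (row=3, col=7) -> (row=4, col=7)
  < (left): (row=4, col=7) -> (row=4, col=6)
  [×4]v (down): blocked, stay at (row=4, col=6)
Final: (row=4, col=6)

Answer: Final position: (row=4, col=6)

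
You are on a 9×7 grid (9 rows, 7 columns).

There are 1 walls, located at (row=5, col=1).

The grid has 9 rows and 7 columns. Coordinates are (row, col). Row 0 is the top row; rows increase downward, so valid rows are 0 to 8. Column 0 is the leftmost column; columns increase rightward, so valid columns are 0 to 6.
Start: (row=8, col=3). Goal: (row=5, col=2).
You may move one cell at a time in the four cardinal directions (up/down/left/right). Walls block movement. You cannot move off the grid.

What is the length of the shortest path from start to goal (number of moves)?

BFS from (row=8, col=3) until reaching (row=5, col=2):
  Distance 0: (row=8, col=3)
  Distance 1: (row=7, col=3), (row=8, col=2), (row=8, col=4)
  Distance 2: (row=6, col=3), (row=7, col=2), (row=7, col=4), (row=8, col=1), (row=8, col=5)
  Distance 3: (row=5, col=3), (row=6, col=2), (row=6, col=4), (row=7, col=1), (row=7, col=5), (row=8, col=0), (row=8, col=6)
  Distance 4: (row=4, col=3), (row=5, col=2), (row=5, col=4), (row=6, col=1), (row=6, col=5), (row=7, col=0), (row=7, col=6)  <- goal reached here
One shortest path (4 moves): (row=8, col=3) -> (row=8, col=2) -> (row=7, col=2) -> (row=6, col=2) -> (row=5, col=2)

Answer: Shortest path length: 4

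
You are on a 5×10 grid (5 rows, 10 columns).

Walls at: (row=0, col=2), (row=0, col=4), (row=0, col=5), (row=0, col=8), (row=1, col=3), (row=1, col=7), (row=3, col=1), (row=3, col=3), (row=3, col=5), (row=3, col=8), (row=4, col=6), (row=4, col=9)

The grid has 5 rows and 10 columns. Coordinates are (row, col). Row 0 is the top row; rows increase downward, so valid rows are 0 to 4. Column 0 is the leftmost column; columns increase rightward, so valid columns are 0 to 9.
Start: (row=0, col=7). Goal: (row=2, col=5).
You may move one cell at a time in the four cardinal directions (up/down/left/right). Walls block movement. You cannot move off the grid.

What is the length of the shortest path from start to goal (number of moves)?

Answer: Shortest path length: 4

Derivation:
BFS from (row=0, col=7) until reaching (row=2, col=5):
  Distance 0: (row=0, col=7)
  Distance 1: (row=0, col=6)
  Distance 2: (row=1, col=6)
  Distance 3: (row=1, col=5), (row=2, col=6)
  Distance 4: (row=1, col=4), (row=2, col=5), (row=2, col=7), (row=3, col=6)  <- goal reached here
One shortest path (4 moves): (row=0, col=7) -> (row=0, col=6) -> (row=1, col=6) -> (row=1, col=5) -> (row=2, col=5)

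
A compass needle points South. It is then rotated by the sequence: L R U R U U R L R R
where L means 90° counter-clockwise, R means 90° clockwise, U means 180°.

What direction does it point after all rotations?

Answer: Final heading: West

Derivation:
Start: South
  L (left (90° counter-clockwise)) -> East
  R (right (90° clockwise)) -> South
  U (U-turn (180°)) -> North
  R (right (90° clockwise)) -> East
  U (U-turn (180°)) -> West
  U (U-turn (180°)) -> East
  R (right (90° clockwise)) -> South
  L (left (90° counter-clockwise)) -> East
  R (right (90° clockwise)) -> South
  R (right (90° clockwise)) -> West
Final: West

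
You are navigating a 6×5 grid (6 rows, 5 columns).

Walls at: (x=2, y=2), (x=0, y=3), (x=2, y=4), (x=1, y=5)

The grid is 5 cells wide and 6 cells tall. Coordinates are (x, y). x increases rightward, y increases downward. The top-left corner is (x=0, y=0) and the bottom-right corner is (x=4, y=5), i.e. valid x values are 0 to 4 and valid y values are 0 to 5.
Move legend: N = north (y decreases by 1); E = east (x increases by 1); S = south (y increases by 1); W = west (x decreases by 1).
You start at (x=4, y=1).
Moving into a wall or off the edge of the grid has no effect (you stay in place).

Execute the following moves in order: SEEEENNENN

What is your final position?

Start: (x=4, y=1)
  S (south): (x=4, y=1) -> (x=4, y=2)
  [×4]E (east): blocked, stay at (x=4, y=2)
  N (north): (x=4, y=2) -> (x=4, y=1)
  N (north): (x=4, y=1) -> (x=4, y=0)
  E (east): blocked, stay at (x=4, y=0)
  N (north): blocked, stay at (x=4, y=0)
  N (north): blocked, stay at (x=4, y=0)
Final: (x=4, y=0)

Answer: Final position: (x=4, y=0)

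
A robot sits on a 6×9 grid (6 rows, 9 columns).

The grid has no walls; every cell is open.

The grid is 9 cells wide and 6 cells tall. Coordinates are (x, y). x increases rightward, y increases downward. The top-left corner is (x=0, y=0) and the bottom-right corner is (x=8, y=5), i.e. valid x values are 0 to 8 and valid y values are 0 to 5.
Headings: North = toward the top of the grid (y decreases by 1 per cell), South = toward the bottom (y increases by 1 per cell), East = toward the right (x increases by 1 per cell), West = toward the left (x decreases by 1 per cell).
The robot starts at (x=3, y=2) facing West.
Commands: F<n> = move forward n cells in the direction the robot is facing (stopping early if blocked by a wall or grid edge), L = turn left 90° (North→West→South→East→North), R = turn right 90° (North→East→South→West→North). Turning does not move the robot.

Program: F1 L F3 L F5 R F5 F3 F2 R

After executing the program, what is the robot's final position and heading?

Answer: Final position: (x=7, y=5), facing West

Derivation:
Start: (x=3, y=2), facing West
  F1: move forward 1, now at (x=2, y=2)
  L: turn left, now facing South
  F3: move forward 3, now at (x=2, y=5)
  L: turn left, now facing East
  F5: move forward 5, now at (x=7, y=5)
  R: turn right, now facing South
  F5: move forward 0/5 (blocked), now at (x=7, y=5)
  F3: move forward 0/3 (blocked), now at (x=7, y=5)
  F2: move forward 0/2 (blocked), now at (x=7, y=5)
  R: turn right, now facing West
Final: (x=7, y=5), facing West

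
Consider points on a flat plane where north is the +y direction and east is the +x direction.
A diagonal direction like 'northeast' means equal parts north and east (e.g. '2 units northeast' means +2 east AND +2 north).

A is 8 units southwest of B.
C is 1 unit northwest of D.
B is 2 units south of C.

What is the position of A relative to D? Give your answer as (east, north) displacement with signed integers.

Place D at the origin (east=0, north=0).
  C is 1 unit northwest of D: delta (east=-1, north=+1); C at (east=-1, north=1).
  B is 2 units south of C: delta (east=+0, north=-2); B at (east=-1, north=-1).
  A is 8 units southwest of B: delta (east=-8, north=-8); A at (east=-9, north=-9).
Therefore A relative to D: (east=-9, north=-9).

Answer: A is at (east=-9, north=-9) relative to D.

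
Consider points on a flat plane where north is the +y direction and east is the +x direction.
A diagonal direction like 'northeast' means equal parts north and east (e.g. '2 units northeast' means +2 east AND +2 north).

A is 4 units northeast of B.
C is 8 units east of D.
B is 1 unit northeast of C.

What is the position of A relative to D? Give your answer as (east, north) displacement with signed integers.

Place D at the origin (east=0, north=0).
  C is 8 units east of D: delta (east=+8, north=+0); C at (east=8, north=0).
  B is 1 unit northeast of C: delta (east=+1, north=+1); B at (east=9, north=1).
  A is 4 units northeast of B: delta (east=+4, north=+4); A at (east=13, north=5).
Therefore A relative to D: (east=13, north=5).

Answer: A is at (east=13, north=5) relative to D.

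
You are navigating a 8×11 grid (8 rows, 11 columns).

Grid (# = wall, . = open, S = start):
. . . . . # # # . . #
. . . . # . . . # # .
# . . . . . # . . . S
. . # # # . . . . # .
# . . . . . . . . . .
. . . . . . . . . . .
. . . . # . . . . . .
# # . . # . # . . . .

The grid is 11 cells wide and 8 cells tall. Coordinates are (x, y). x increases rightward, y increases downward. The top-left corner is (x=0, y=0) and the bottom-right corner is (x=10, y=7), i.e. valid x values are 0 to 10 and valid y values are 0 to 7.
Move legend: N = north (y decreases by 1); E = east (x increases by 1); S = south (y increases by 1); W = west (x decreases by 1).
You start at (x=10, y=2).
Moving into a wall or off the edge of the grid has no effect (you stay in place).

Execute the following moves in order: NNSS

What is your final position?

Start: (x=10, y=2)
  N (north): (x=10, y=2) -> (x=10, y=1)
  N (north): blocked, stay at (x=10, y=1)
  S (south): (x=10, y=1) -> (x=10, y=2)
  S (south): (x=10, y=2) -> (x=10, y=3)
Final: (x=10, y=3)

Answer: Final position: (x=10, y=3)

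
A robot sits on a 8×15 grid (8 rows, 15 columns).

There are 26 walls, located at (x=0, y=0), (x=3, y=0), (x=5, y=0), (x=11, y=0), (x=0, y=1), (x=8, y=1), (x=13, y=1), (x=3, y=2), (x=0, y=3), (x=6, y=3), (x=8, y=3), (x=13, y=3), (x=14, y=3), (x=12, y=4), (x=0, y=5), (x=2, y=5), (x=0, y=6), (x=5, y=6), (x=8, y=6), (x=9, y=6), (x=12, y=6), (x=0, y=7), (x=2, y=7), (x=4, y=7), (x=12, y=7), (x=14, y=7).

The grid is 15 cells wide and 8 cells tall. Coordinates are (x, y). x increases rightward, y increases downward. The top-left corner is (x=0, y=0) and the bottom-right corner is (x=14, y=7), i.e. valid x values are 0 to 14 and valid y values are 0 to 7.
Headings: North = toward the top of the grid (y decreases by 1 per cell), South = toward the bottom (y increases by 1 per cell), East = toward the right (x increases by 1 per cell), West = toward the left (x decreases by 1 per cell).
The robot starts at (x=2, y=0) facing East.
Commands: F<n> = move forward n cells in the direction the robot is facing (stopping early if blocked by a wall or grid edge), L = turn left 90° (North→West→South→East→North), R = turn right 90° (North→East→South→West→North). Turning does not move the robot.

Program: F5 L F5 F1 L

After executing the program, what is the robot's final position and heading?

Start: (x=2, y=0), facing East
  F5: move forward 0/5 (blocked), now at (x=2, y=0)
  L: turn left, now facing North
  F5: move forward 0/5 (blocked), now at (x=2, y=0)
  F1: move forward 0/1 (blocked), now at (x=2, y=0)
  L: turn left, now facing West
Final: (x=2, y=0), facing West

Answer: Final position: (x=2, y=0), facing West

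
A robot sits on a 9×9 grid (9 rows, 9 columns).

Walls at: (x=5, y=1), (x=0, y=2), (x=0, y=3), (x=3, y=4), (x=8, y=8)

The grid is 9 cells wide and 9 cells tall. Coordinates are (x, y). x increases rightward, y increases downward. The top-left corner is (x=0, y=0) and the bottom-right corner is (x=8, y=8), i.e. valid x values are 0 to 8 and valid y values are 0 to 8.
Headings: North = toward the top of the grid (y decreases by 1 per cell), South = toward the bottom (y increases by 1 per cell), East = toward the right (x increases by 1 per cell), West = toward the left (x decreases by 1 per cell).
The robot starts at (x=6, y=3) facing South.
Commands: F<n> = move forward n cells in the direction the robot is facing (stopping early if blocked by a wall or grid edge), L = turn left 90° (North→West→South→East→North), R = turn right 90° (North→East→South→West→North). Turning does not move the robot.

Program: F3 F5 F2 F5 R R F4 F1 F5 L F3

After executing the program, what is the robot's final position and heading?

Start: (x=6, y=3), facing South
  F3: move forward 3, now at (x=6, y=6)
  F5: move forward 2/5 (blocked), now at (x=6, y=8)
  F2: move forward 0/2 (blocked), now at (x=6, y=8)
  F5: move forward 0/5 (blocked), now at (x=6, y=8)
  R: turn right, now facing West
  R: turn right, now facing North
  F4: move forward 4, now at (x=6, y=4)
  F1: move forward 1, now at (x=6, y=3)
  F5: move forward 3/5 (blocked), now at (x=6, y=0)
  L: turn left, now facing West
  F3: move forward 3, now at (x=3, y=0)
Final: (x=3, y=0), facing West

Answer: Final position: (x=3, y=0), facing West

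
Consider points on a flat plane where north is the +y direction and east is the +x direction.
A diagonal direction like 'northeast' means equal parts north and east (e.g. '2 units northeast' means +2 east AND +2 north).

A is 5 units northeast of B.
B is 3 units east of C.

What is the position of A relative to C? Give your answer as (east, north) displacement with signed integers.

Place C at the origin (east=0, north=0).
  B is 3 units east of C: delta (east=+3, north=+0); B at (east=3, north=0).
  A is 5 units northeast of B: delta (east=+5, north=+5); A at (east=8, north=5).
Therefore A relative to C: (east=8, north=5).

Answer: A is at (east=8, north=5) relative to C.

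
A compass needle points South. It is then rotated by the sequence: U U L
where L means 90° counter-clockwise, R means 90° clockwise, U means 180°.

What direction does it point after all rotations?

Answer: Final heading: East

Derivation:
Start: South
  U (U-turn (180°)) -> North
  U (U-turn (180°)) -> South
  L (left (90° counter-clockwise)) -> East
Final: East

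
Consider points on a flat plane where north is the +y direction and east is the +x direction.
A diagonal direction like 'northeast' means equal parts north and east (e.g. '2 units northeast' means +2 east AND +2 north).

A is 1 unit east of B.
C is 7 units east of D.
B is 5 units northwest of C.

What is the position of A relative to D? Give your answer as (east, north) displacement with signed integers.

Place D at the origin (east=0, north=0).
  C is 7 units east of D: delta (east=+7, north=+0); C at (east=7, north=0).
  B is 5 units northwest of C: delta (east=-5, north=+5); B at (east=2, north=5).
  A is 1 unit east of B: delta (east=+1, north=+0); A at (east=3, north=5).
Therefore A relative to D: (east=3, north=5).

Answer: A is at (east=3, north=5) relative to D.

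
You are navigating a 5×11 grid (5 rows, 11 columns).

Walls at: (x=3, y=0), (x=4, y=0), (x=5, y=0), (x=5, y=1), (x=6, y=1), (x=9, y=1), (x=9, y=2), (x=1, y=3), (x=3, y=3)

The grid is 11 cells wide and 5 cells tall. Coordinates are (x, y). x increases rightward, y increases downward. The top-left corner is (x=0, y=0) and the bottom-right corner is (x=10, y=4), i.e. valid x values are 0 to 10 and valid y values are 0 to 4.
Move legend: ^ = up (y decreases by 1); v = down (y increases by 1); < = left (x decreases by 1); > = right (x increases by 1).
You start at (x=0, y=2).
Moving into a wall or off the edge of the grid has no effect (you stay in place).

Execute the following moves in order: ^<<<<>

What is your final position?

Answer: Final position: (x=1, y=1)

Derivation:
Start: (x=0, y=2)
  ^ (up): (x=0, y=2) -> (x=0, y=1)
  [×4]< (left): blocked, stay at (x=0, y=1)
  > (right): (x=0, y=1) -> (x=1, y=1)
Final: (x=1, y=1)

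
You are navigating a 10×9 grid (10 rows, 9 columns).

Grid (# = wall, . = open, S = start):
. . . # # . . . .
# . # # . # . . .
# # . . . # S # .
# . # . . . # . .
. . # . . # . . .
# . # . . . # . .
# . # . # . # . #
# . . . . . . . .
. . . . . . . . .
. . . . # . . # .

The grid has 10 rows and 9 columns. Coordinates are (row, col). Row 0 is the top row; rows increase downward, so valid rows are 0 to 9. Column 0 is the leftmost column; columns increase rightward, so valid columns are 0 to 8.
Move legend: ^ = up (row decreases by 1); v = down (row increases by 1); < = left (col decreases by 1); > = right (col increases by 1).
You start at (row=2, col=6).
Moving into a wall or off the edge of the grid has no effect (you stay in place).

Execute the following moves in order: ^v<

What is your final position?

Answer: Final position: (row=2, col=6)

Derivation:
Start: (row=2, col=6)
  ^ (up): (row=2, col=6) -> (row=1, col=6)
  v (down): (row=1, col=6) -> (row=2, col=6)
  < (left): blocked, stay at (row=2, col=6)
Final: (row=2, col=6)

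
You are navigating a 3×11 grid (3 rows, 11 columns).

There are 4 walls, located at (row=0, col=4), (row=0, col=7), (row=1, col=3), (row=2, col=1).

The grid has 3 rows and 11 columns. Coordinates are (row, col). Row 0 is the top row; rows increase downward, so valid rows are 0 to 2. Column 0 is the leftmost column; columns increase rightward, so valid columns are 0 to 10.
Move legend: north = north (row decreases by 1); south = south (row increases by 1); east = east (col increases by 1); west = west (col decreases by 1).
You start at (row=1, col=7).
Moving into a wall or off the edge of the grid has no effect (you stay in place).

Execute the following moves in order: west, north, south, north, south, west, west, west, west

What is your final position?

Start: (row=1, col=7)
  west (west): (row=1, col=7) -> (row=1, col=6)
  north (north): (row=1, col=6) -> (row=0, col=6)
  south (south): (row=0, col=6) -> (row=1, col=6)
  north (north): (row=1, col=6) -> (row=0, col=6)
  south (south): (row=0, col=6) -> (row=1, col=6)
  west (west): (row=1, col=6) -> (row=1, col=5)
  west (west): (row=1, col=5) -> (row=1, col=4)
  west (west): blocked, stay at (row=1, col=4)
  west (west): blocked, stay at (row=1, col=4)
Final: (row=1, col=4)

Answer: Final position: (row=1, col=4)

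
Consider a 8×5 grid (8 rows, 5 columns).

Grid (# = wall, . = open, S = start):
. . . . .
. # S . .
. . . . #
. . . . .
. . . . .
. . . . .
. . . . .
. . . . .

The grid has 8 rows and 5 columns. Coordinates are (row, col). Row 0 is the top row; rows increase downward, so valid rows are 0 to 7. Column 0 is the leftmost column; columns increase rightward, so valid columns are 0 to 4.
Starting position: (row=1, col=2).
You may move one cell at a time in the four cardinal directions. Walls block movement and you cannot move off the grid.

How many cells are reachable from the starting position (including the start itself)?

Answer: Reachable cells: 38

Derivation:
BFS flood-fill from (row=1, col=2):
  Distance 0: (row=1, col=2)
  Distance 1: (row=0, col=2), (row=1, col=3), (row=2, col=2)
  Distance 2: (row=0, col=1), (row=0, col=3), (row=1, col=4), (row=2, col=1), (row=2, col=3), (row=3, col=2)
  Distance 3: (row=0, col=0), (row=0, col=4), (row=2, col=0), (row=3, col=1), (row=3, col=3), (row=4, col=2)
  Distance 4: (row=1, col=0), (row=3, col=0), (row=3, col=4), (row=4, col=1), (row=4, col=3), (row=5, col=2)
  Distance 5: (row=4, col=0), (row=4, col=4), (row=5, col=1), (row=5, col=3), (row=6, col=2)
  Distance 6: (row=5, col=0), (row=5, col=4), (row=6, col=1), (row=6, col=3), (row=7, col=2)
  Distance 7: (row=6, col=0), (row=6, col=4), (row=7, col=1), (row=7, col=3)
  Distance 8: (row=7, col=0), (row=7, col=4)
Total reachable: 38 (grid has 38 open cells total)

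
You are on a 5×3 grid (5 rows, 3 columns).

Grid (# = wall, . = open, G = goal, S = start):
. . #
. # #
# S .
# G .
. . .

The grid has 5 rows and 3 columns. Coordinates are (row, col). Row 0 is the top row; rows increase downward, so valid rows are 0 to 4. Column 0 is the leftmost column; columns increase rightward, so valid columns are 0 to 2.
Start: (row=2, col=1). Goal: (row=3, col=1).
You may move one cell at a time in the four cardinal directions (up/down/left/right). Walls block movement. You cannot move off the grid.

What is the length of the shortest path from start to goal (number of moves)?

BFS from (row=2, col=1) until reaching (row=3, col=1):
  Distance 0: (row=2, col=1)
  Distance 1: (row=2, col=2), (row=3, col=1)  <- goal reached here
One shortest path (1 moves): (row=2, col=1) -> (row=3, col=1)

Answer: Shortest path length: 1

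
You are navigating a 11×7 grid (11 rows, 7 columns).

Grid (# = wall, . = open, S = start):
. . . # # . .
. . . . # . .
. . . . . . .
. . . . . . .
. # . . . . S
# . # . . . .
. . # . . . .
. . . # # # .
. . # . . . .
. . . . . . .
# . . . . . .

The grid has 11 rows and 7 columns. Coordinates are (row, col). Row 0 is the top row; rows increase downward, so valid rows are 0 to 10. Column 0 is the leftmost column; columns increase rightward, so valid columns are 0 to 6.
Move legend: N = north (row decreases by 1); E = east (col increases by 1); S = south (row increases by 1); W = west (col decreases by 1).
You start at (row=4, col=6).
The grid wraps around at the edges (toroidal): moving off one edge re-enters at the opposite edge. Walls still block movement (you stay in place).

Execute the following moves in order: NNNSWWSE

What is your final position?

Answer: Final position: (row=3, col=5)

Derivation:
Start: (row=4, col=6)
  N (north): (row=4, col=6) -> (row=3, col=6)
  N (north): (row=3, col=6) -> (row=2, col=6)
  N (north): (row=2, col=6) -> (row=1, col=6)
  S (south): (row=1, col=6) -> (row=2, col=6)
  W (west): (row=2, col=6) -> (row=2, col=5)
  W (west): (row=2, col=5) -> (row=2, col=4)
  S (south): (row=2, col=4) -> (row=3, col=4)
  E (east): (row=3, col=4) -> (row=3, col=5)
Final: (row=3, col=5)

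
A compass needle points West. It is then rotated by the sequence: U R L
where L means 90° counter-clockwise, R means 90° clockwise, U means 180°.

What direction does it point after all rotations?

Start: West
  U (U-turn (180°)) -> East
  R (right (90° clockwise)) -> South
  L (left (90° counter-clockwise)) -> East
Final: East

Answer: Final heading: East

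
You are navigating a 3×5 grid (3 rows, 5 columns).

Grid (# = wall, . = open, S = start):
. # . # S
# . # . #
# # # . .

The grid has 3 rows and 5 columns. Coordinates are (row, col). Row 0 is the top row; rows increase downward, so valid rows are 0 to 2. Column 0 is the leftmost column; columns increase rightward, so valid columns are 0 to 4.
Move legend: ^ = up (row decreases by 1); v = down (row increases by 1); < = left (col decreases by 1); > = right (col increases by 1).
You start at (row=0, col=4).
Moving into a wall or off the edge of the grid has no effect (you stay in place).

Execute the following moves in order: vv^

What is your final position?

Start: (row=0, col=4)
  v (down): blocked, stay at (row=0, col=4)
  v (down): blocked, stay at (row=0, col=4)
  ^ (up): blocked, stay at (row=0, col=4)
Final: (row=0, col=4)

Answer: Final position: (row=0, col=4)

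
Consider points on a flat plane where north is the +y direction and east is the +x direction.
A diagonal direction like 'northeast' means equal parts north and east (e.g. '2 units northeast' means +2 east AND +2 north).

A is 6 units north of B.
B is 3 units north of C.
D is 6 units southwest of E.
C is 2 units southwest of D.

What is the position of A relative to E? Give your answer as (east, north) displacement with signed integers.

Place E at the origin (east=0, north=0).
  D is 6 units southwest of E: delta (east=-6, north=-6); D at (east=-6, north=-6).
  C is 2 units southwest of D: delta (east=-2, north=-2); C at (east=-8, north=-8).
  B is 3 units north of C: delta (east=+0, north=+3); B at (east=-8, north=-5).
  A is 6 units north of B: delta (east=+0, north=+6); A at (east=-8, north=1).
Therefore A relative to E: (east=-8, north=1).

Answer: A is at (east=-8, north=1) relative to E.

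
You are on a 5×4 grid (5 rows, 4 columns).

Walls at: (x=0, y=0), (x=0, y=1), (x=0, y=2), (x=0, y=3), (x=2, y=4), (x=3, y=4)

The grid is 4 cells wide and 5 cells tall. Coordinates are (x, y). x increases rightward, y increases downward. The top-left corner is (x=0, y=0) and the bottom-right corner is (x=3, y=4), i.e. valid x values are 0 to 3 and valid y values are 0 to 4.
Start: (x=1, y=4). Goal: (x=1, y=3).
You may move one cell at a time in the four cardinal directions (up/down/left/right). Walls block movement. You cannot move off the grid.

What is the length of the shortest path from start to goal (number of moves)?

BFS from (x=1, y=4) until reaching (x=1, y=3):
  Distance 0: (x=1, y=4)
  Distance 1: (x=1, y=3), (x=0, y=4)  <- goal reached here
One shortest path (1 moves): (x=1, y=4) -> (x=1, y=3)

Answer: Shortest path length: 1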